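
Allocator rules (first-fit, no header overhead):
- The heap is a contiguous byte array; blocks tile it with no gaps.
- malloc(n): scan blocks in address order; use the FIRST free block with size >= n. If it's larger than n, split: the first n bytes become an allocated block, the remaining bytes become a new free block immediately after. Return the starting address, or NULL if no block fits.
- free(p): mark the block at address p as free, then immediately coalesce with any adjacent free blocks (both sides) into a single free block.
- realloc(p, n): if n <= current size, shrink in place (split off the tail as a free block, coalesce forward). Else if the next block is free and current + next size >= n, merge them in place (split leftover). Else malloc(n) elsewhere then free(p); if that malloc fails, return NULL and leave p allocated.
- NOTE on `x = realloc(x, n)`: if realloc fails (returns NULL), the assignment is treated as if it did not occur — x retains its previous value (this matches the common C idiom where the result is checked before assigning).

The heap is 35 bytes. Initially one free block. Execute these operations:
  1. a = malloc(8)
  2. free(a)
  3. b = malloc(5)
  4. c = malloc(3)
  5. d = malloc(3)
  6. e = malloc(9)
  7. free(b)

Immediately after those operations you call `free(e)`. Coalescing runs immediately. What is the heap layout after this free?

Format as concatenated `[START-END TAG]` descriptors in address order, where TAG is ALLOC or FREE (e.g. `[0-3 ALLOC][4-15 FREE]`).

Answer: [0-4 FREE][5-7 ALLOC][8-10 ALLOC][11-34 FREE]

Derivation:
Op 1: a = malloc(8) -> a = 0; heap: [0-7 ALLOC][8-34 FREE]
Op 2: free(a) -> (freed a); heap: [0-34 FREE]
Op 3: b = malloc(5) -> b = 0; heap: [0-4 ALLOC][5-34 FREE]
Op 4: c = malloc(3) -> c = 5; heap: [0-4 ALLOC][5-7 ALLOC][8-34 FREE]
Op 5: d = malloc(3) -> d = 8; heap: [0-4 ALLOC][5-7 ALLOC][8-10 ALLOC][11-34 FREE]
Op 6: e = malloc(9) -> e = 11; heap: [0-4 ALLOC][5-7 ALLOC][8-10 ALLOC][11-19 ALLOC][20-34 FREE]
Op 7: free(b) -> (freed b); heap: [0-4 FREE][5-7 ALLOC][8-10 ALLOC][11-19 ALLOC][20-34 FREE]
free(e): e = 11 -> block [11-19 ALLOC]; mark free, coalesce with adjacent free neighbors -> [0-4 FREE][5-7 ALLOC][8-10 ALLOC][11-34 FREE]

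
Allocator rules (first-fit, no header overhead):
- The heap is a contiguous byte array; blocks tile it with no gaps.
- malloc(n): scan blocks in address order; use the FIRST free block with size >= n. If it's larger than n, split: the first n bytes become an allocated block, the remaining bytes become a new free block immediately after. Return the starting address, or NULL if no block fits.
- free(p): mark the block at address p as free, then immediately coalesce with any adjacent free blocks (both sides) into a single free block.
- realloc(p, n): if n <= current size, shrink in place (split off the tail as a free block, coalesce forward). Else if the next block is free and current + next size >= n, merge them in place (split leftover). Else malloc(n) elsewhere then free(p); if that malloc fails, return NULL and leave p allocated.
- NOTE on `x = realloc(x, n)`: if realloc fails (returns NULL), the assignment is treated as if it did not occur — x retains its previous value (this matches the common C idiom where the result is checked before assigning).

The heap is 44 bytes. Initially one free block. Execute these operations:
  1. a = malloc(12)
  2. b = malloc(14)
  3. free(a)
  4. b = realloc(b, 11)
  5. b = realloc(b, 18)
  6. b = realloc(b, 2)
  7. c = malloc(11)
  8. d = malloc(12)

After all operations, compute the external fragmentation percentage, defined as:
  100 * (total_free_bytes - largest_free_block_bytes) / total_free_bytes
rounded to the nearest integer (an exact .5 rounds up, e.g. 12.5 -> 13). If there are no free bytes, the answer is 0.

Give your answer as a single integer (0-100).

Op 1: a = malloc(12) -> a = 0; heap: [0-11 ALLOC][12-43 FREE]
Op 2: b = malloc(14) -> b = 12; heap: [0-11 ALLOC][12-25 ALLOC][26-43 FREE]
Op 3: free(a) -> (freed a); heap: [0-11 FREE][12-25 ALLOC][26-43 FREE]
Op 4: b = realloc(b, 11) -> b = 12; heap: [0-11 FREE][12-22 ALLOC][23-43 FREE]
Op 5: b = realloc(b, 18) -> b = 12; heap: [0-11 FREE][12-29 ALLOC][30-43 FREE]
Op 6: b = realloc(b, 2) -> b = 12; heap: [0-11 FREE][12-13 ALLOC][14-43 FREE]
Op 7: c = malloc(11) -> c = 0; heap: [0-10 ALLOC][11-11 FREE][12-13 ALLOC][14-43 FREE]
Op 8: d = malloc(12) -> d = 14; heap: [0-10 ALLOC][11-11 FREE][12-13 ALLOC][14-25 ALLOC][26-43 FREE]
Free blocks: [1 18] total_free=19 largest=18 -> 100*(19-18)/19 = 100/19 ≈ 5.263 -> rounds to 5

Answer: 5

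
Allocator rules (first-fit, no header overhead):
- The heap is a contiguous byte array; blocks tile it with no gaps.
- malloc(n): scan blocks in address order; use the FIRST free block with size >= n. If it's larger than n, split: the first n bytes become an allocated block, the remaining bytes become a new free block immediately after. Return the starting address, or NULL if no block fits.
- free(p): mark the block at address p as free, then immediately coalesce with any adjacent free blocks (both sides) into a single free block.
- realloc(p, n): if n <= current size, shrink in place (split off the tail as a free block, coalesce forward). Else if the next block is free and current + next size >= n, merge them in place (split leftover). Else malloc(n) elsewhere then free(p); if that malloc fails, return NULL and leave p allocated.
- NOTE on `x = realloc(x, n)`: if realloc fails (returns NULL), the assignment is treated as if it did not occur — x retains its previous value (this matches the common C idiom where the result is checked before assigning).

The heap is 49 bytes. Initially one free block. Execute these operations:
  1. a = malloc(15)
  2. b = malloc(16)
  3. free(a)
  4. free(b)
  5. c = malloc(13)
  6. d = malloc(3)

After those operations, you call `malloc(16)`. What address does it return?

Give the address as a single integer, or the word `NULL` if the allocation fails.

Answer: 16

Derivation:
Op 1: a = malloc(15) -> a = 0; heap: [0-14 ALLOC][15-48 FREE]
Op 2: b = malloc(16) -> b = 15; heap: [0-14 ALLOC][15-30 ALLOC][31-48 FREE]
Op 3: free(a) -> (freed a); heap: [0-14 FREE][15-30 ALLOC][31-48 FREE]
Op 4: free(b) -> (freed b); heap: [0-48 FREE]
Op 5: c = malloc(13) -> c = 0; heap: [0-12 ALLOC][13-48 FREE]
Op 6: d = malloc(3) -> d = 13; heap: [0-12 ALLOC][13-15 ALLOC][16-48 FREE]
malloc(16): first-fit scan over [0-12 ALLOC][13-15 ALLOC][16-48 FREE] -> 16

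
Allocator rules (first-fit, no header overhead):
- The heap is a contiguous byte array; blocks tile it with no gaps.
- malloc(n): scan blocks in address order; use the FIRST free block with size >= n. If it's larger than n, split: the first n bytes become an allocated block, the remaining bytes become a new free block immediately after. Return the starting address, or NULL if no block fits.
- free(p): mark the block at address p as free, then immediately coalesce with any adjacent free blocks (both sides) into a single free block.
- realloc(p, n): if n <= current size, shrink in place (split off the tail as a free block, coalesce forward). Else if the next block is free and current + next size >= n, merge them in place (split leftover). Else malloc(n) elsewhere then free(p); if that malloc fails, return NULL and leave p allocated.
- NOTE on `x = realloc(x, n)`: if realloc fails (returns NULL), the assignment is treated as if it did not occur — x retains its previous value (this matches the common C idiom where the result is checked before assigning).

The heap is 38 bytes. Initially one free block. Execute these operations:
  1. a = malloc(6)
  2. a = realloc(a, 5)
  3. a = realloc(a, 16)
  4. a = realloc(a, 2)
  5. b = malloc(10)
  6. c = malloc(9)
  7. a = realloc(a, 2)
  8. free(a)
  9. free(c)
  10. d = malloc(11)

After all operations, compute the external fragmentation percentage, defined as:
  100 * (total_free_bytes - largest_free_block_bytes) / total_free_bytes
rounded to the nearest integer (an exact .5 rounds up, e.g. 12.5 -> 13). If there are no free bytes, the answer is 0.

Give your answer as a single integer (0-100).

Answer: 12

Derivation:
Op 1: a = malloc(6) -> a = 0; heap: [0-5 ALLOC][6-37 FREE]
Op 2: a = realloc(a, 5) -> a = 0; heap: [0-4 ALLOC][5-37 FREE]
Op 3: a = realloc(a, 16) -> a = 0; heap: [0-15 ALLOC][16-37 FREE]
Op 4: a = realloc(a, 2) -> a = 0; heap: [0-1 ALLOC][2-37 FREE]
Op 5: b = malloc(10) -> b = 2; heap: [0-1 ALLOC][2-11 ALLOC][12-37 FREE]
Op 6: c = malloc(9) -> c = 12; heap: [0-1 ALLOC][2-11 ALLOC][12-20 ALLOC][21-37 FREE]
Op 7: a = realloc(a, 2) -> a = 0; heap: [0-1 ALLOC][2-11 ALLOC][12-20 ALLOC][21-37 FREE]
Op 8: free(a) -> (freed a); heap: [0-1 FREE][2-11 ALLOC][12-20 ALLOC][21-37 FREE]
Op 9: free(c) -> (freed c); heap: [0-1 FREE][2-11 ALLOC][12-37 FREE]
Op 10: d = malloc(11) -> d = 12; heap: [0-1 FREE][2-11 ALLOC][12-22 ALLOC][23-37 FREE]
Free blocks: [2 15] total_free=17 largest=15 -> 100*(17-15)/17 = 200/17 ≈ 11.765 -> rounds to 12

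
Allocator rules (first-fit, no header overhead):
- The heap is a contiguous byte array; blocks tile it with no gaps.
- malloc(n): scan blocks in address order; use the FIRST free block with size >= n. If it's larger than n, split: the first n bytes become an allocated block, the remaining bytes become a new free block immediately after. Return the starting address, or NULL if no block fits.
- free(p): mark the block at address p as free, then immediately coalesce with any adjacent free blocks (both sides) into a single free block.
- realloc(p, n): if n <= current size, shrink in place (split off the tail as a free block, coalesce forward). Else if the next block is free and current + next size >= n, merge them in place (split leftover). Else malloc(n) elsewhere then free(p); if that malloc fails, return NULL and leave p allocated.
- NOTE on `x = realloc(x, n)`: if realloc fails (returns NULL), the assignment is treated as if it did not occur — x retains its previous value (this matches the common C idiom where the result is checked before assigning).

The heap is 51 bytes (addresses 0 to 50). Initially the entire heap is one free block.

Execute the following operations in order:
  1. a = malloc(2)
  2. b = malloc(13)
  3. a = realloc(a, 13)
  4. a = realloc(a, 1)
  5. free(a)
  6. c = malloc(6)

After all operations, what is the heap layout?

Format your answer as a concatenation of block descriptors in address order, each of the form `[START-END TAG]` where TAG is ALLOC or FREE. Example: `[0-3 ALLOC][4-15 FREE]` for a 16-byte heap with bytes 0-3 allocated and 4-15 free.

Op 1: a = malloc(2) -> a = 0; heap: [0-1 ALLOC][2-50 FREE]
Op 2: b = malloc(13) -> b = 2; heap: [0-1 ALLOC][2-14 ALLOC][15-50 FREE]
Op 3: a = realloc(a, 13) -> a = 15; heap: [0-1 FREE][2-14 ALLOC][15-27 ALLOC][28-50 FREE]
Op 4: a = realloc(a, 1) -> a = 15; heap: [0-1 FREE][2-14 ALLOC][15-15 ALLOC][16-50 FREE]
Op 5: free(a) -> (freed a); heap: [0-1 FREE][2-14 ALLOC][15-50 FREE]
Op 6: c = malloc(6) -> c = 15; heap: [0-1 FREE][2-14 ALLOC][15-20 ALLOC][21-50 FREE]

Answer: [0-1 FREE][2-14 ALLOC][15-20 ALLOC][21-50 FREE]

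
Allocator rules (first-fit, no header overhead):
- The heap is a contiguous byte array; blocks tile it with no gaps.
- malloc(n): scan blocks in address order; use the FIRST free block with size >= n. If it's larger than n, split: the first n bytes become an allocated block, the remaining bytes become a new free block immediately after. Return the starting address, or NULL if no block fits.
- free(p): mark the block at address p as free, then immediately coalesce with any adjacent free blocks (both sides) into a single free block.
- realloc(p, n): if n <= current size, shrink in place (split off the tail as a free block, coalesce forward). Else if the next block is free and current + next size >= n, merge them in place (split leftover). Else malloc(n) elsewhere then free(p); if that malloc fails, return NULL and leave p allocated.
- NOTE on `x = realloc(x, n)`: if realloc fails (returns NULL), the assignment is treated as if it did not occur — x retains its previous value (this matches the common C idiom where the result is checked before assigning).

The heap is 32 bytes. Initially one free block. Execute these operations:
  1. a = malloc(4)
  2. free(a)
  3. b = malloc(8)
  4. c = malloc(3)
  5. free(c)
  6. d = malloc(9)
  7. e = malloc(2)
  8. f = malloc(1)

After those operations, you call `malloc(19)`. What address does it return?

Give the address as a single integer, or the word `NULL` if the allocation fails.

Op 1: a = malloc(4) -> a = 0; heap: [0-3 ALLOC][4-31 FREE]
Op 2: free(a) -> (freed a); heap: [0-31 FREE]
Op 3: b = malloc(8) -> b = 0; heap: [0-7 ALLOC][8-31 FREE]
Op 4: c = malloc(3) -> c = 8; heap: [0-7 ALLOC][8-10 ALLOC][11-31 FREE]
Op 5: free(c) -> (freed c); heap: [0-7 ALLOC][8-31 FREE]
Op 6: d = malloc(9) -> d = 8; heap: [0-7 ALLOC][8-16 ALLOC][17-31 FREE]
Op 7: e = malloc(2) -> e = 17; heap: [0-7 ALLOC][8-16 ALLOC][17-18 ALLOC][19-31 FREE]
Op 8: f = malloc(1) -> f = 19; heap: [0-7 ALLOC][8-16 ALLOC][17-18 ALLOC][19-19 ALLOC][20-31 FREE]
malloc(19): first-fit scan over [0-7 ALLOC][8-16 ALLOC][17-18 ALLOC][19-19 ALLOC][20-31 FREE] -> NULL

Answer: NULL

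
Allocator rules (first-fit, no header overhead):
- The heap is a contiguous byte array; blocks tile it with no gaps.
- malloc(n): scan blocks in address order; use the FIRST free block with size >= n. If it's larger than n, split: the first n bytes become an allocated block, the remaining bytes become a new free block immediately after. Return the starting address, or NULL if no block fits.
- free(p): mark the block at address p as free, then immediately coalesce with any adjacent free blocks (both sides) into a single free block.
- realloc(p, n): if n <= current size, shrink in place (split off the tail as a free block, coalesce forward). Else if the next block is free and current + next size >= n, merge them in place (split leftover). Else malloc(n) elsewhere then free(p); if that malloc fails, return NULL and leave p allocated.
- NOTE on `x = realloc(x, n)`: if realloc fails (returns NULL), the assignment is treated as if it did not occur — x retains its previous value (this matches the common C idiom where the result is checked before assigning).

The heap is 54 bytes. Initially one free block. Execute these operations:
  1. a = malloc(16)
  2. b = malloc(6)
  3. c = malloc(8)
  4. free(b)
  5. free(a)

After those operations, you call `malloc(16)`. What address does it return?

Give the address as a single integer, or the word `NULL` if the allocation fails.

Answer: 0

Derivation:
Op 1: a = malloc(16) -> a = 0; heap: [0-15 ALLOC][16-53 FREE]
Op 2: b = malloc(6) -> b = 16; heap: [0-15 ALLOC][16-21 ALLOC][22-53 FREE]
Op 3: c = malloc(8) -> c = 22; heap: [0-15 ALLOC][16-21 ALLOC][22-29 ALLOC][30-53 FREE]
Op 4: free(b) -> (freed b); heap: [0-15 ALLOC][16-21 FREE][22-29 ALLOC][30-53 FREE]
Op 5: free(a) -> (freed a); heap: [0-21 FREE][22-29 ALLOC][30-53 FREE]
malloc(16): first-fit scan over [0-21 FREE][22-29 ALLOC][30-53 FREE] -> 0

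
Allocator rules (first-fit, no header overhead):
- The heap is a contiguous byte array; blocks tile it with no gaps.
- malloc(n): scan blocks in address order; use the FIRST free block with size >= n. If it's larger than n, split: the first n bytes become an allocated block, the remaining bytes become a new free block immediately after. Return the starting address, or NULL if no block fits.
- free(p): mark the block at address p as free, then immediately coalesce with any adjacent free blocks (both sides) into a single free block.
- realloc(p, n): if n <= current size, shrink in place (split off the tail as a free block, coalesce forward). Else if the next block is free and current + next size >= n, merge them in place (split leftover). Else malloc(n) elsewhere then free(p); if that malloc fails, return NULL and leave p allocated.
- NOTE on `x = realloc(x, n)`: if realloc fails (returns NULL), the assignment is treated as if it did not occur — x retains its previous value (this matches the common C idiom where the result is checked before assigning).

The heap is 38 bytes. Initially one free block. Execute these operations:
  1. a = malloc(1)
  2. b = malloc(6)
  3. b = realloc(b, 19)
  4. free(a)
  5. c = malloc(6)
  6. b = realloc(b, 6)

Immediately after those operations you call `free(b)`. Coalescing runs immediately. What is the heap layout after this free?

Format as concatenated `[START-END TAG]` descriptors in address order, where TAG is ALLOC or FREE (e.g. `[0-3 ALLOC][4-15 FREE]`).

Op 1: a = malloc(1) -> a = 0; heap: [0-0 ALLOC][1-37 FREE]
Op 2: b = malloc(6) -> b = 1; heap: [0-0 ALLOC][1-6 ALLOC][7-37 FREE]
Op 3: b = realloc(b, 19) -> b = 1; heap: [0-0 ALLOC][1-19 ALLOC][20-37 FREE]
Op 4: free(a) -> (freed a); heap: [0-0 FREE][1-19 ALLOC][20-37 FREE]
Op 5: c = malloc(6) -> c = 20; heap: [0-0 FREE][1-19 ALLOC][20-25 ALLOC][26-37 FREE]
Op 6: b = realloc(b, 6) -> b = 1; heap: [0-0 FREE][1-6 ALLOC][7-19 FREE][20-25 ALLOC][26-37 FREE]
free(b): b = 1 -> block [1-6 ALLOC]; mark free, coalesce with adjacent free neighbors -> [0-19 FREE][20-25 ALLOC][26-37 FREE]

Answer: [0-19 FREE][20-25 ALLOC][26-37 FREE]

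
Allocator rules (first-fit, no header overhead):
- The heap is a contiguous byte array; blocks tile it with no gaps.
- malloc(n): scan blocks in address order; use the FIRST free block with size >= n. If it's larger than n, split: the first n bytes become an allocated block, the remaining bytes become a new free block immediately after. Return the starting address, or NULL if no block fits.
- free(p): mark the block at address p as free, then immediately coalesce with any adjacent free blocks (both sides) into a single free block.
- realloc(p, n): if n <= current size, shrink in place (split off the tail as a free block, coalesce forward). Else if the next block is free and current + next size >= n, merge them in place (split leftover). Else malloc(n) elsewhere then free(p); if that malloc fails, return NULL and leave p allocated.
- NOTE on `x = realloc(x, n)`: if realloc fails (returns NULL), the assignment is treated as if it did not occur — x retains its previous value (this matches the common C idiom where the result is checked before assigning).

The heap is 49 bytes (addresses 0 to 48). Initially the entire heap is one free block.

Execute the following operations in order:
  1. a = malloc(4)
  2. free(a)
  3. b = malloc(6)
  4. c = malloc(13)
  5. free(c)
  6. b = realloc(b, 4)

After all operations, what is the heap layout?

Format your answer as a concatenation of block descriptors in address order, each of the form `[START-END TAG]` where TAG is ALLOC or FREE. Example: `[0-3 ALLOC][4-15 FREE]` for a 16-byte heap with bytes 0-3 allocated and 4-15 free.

Op 1: a = malloc(4) -> a = 0; heap: [0-3 ALLOC][4-48 FREE]
Op 2: free(a) -> (freed a); heap: [0-48 FREE]
Op 3: b = malloc(6) -> b = 0; heap: [0-5 ALLOC][6-48 FREE]
Op 4: c = malloc(13) -> c = 6; heap: [0-5 ALLOC][6-18 ALLOC][19-48 FREE]
Op 5: free(c) -> (freed c); heap: [0-5 ALLOC][6-48 FREE]
Op 6: b = realloc(b, 4) -> b = 0; heap: [0-3 ALLOC][4-48 FREE]

Answer: [0-3 ALLOC][4-48 FREE]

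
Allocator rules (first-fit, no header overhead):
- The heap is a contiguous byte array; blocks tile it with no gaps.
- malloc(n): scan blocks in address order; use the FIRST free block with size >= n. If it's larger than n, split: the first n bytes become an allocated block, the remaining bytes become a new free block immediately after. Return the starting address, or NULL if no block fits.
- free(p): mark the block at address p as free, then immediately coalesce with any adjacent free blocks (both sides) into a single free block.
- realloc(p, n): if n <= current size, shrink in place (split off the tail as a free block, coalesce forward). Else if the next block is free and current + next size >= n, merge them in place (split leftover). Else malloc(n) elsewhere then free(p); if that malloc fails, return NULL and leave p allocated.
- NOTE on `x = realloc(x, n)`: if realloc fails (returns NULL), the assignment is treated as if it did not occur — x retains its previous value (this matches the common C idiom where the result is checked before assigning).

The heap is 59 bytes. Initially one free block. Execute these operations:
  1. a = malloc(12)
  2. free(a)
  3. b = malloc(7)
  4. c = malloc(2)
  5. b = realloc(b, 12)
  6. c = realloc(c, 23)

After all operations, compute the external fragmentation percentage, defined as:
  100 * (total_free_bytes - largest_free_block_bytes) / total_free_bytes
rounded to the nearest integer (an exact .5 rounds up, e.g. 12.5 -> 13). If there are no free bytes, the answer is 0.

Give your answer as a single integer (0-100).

Answer: 38

Derivation:
Op 1: a = malloc(12) -> a = 0; heap: [0-11 ALLOC][12-58 FREE]
Op 2: free(a) -> (freed a); heap: [0-58 FREE]
Op 3: b = malloc(7) -> b = 0; heap: [0-6 ALLOC][7-58 FREE]
Op 4: c = malloc(2) -> c = 7; heap: [0-6 ALLOC][7-8 ALLOC][9-58 FREE]
Op 5: b = realloc(b, 12) -> b = 9; heap: [0-6 FREE][7-8 ALLOC][9-20 ALLOC][21-58 FREE]
Op 6: c = realloc(c, 23) -> c = 21; heap: [0-8 FREE][9-20 ALLOC][21-43 ALLOC][44-58 FREE]
Free blocks: [9 15] total_free=24 largest=15 -> 100*(24-15)/24 = 900/24 = 37.5 -> rounds to 38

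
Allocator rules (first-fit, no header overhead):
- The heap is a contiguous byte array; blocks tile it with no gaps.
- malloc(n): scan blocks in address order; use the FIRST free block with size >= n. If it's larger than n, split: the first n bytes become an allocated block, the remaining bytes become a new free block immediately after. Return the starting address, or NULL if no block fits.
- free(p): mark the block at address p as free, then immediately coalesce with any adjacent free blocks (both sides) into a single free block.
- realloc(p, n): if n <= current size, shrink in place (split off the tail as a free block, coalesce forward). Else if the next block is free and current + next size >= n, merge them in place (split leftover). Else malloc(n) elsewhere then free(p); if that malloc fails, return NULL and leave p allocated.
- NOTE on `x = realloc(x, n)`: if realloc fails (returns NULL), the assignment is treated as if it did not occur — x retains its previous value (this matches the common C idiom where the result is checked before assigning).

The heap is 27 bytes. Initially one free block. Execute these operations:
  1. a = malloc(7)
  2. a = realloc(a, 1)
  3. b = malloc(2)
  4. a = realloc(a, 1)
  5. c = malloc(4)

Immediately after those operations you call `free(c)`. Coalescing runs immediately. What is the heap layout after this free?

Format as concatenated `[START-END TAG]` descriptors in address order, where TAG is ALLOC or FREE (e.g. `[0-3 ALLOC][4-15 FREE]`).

Answer: [0-0 ALLOC][1-2 ALLOC][3-26 FREE]

Derivation:
Op 1: a = malloc(7) -> a = 0; heap: [0-6 ALLOC][7-26 FREE]
Op 2: a = realloc(a, 1) -> a = 0; heap: [0-0 ALLOC][1-26 FREE]
Op 3: b = malloc(2) -> b = 1; heap: [0-0 ALLOC][1-2 ALLOC][3-26 FREE]
Op 4: a = realloc(a, 1) -> a = 0; heap: [0-0 ALLOC][1-2 ALLOC][3-26 FREE]
Op 5: c = malloc(4) -> c = 3; heap: [0-0 ALLOC][1-2 ALLOC][3-6 ALLOC][7-26 FREE]
free(c): c = 3 -> block [3-6 ALLOC]; mark free, coalesce with adjacent free neighbors -> [0-0 ALLOC][1-2 ALLOC][3-26 FREE]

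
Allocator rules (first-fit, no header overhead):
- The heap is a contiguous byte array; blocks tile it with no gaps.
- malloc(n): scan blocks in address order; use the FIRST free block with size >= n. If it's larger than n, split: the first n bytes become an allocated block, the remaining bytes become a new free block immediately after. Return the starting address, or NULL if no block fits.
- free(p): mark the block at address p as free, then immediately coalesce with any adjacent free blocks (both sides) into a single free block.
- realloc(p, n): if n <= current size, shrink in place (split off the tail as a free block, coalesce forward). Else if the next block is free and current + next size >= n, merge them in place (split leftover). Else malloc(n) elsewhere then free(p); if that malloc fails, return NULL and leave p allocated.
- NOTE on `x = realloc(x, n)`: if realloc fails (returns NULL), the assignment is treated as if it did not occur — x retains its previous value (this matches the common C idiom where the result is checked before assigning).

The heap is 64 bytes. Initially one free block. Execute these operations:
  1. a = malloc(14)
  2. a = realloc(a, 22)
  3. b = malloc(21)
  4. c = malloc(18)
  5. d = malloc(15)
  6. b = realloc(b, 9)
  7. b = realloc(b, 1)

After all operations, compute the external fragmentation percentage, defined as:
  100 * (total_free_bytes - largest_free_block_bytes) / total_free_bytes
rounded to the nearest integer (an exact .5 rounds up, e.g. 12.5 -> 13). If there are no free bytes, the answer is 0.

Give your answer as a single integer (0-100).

Op 1: a = malloc(14) -> a = 0; heap: [0-13 ALLOC][14-63 FREE]
Op 2: a = realloc(a, 22) -> a = 0; heap: [0-21 ALLOC][22-63 FREE]
Op 3: b = malloc(21) -> b = 22; heap: [0-21 ALLOC][22-42 ALLOC][43-63 FREE]
Op 4: c = malloc(18) -> c = 43; heap: [0-21 ALLOC][22-42 ALLOC][43-60 ALLOC][61-63 FREE]
Op 5: d = malloc(15) -> d = NULL; heap: [0-21 ALLOC][22-42 ALLOC][43-60 ALLOC][61-63 FREE]
Op 6: b = realloc(b, 9) -> b = 22; heap: [0-21 ALLOC][22-30 ALLOC][31-42 FREE][43-60 ALLOC][61-63 FREE]
Op 7: b = realloc(b, 1) -> b = 22; heap: [0-21 ALLOC][22-22 ALLOC][23-42 FREE][43-60 ALLOC][61-63 FREE]
Free blocks: [20 3] total_free=23 largest=20 -> 100*(23-20)/23 = 300/23 ≈ 13.043 -> rounds to 13

Answer: 13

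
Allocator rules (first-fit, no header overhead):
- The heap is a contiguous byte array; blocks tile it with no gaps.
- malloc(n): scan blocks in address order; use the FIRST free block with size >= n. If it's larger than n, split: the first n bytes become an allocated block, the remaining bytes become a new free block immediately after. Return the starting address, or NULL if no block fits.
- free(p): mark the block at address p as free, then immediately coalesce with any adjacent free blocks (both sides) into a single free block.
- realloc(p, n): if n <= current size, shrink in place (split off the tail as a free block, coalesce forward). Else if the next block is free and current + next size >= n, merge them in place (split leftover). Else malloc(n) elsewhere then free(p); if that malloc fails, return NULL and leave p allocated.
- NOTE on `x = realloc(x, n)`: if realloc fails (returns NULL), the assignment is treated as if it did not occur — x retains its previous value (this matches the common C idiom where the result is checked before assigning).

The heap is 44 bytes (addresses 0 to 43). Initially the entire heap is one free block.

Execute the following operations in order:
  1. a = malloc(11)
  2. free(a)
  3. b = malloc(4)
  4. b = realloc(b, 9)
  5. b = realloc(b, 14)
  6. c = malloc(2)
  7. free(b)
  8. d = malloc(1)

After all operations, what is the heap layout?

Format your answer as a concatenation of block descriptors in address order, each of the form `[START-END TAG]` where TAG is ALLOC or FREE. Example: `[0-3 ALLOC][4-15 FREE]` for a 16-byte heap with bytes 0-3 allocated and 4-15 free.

Op 1: a = malloc(11) -> a = 0; heap: [0-10 ALLOC][11-43 FREE]
Op 2: free(a) -> (freed a); heap: [0-43 FREE]
Op 3: b = malloc(4) -> b = 0; heap: [0-3 ALLOC][4-43 FREE]
Op 4: b = realloc(b, 9) -> b = 0; heap: [0-8 ALLOC][9-43 FREE]
Op 5: b = realloc(b, 14) -> b = 0; heap: [0-13 ALLOC][14-43 FREE]
Op 6: c = malloc(2) -> c = 14; heap: [0-13 ALLOC][14-15 ALLOC][16-43 FREE]
Op 7: free(b) -> (freed b); heap: [0-13 FREE][14-15 ALLOC][16-43 FREE]
Op 8: d = malloc(1) -> d = 0; heap: [0-0 ALLOC][1-13 FREE][14-15 ALLOC][16-43 FREE]

Answer: [0-0 ALLOC][1-13 FREE][14-15 ALLOC][16-43 FREE]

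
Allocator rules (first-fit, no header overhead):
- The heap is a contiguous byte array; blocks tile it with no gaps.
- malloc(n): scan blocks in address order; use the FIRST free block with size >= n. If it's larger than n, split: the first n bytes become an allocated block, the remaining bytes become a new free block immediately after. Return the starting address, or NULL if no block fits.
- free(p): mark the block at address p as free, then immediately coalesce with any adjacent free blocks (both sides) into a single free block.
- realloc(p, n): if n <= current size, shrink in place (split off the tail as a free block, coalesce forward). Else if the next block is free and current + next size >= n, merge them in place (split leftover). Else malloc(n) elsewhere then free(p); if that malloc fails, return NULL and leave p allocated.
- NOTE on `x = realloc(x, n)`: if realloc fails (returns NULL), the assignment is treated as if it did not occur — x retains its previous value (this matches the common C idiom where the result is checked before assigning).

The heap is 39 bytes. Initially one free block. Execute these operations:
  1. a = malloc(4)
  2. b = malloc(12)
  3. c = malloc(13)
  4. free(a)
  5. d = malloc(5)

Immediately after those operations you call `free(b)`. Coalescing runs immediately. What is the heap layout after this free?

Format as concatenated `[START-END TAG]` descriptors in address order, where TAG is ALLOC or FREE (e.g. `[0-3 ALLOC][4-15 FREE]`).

Op 1: a = malloc(4) -> a = 0; heap: [0-3 ALLOC][4-38 FREE]
Op 2: b = malloc(12) -> b = 4; heap: [0-3 ALLOC][4-15 ALLOC][16-38 FREE]
Op 3: c = malloc(13) -> c = 16; heap: [0-3 ALLOC][4-15 ALLOC][16-28 ALLOC][29-38 FREE]
Op 4: free(a) -> (freed a); heap: [0-3 FREE][4-15 ALLOC][16-28 ALLOC][29-38 FREE]
Op 5: d = malloc(5) -> d = 29; heap: [0-3 FREE][4-15 ALLOC][16-28 ALLOC][29-33 ALLOC][34-38 FREE]
free(b): b = 4 -> block [4-15 ALLOC]; mark free, coalesce with adjacent free neighbors -> [0-15 FREE][16-28 ALLOC][29-33 ALLOC][34-38 FREE]

Answer: [0-15 FREE][16-28 ALLOC][29-33 ALLOC][34-38 FREE]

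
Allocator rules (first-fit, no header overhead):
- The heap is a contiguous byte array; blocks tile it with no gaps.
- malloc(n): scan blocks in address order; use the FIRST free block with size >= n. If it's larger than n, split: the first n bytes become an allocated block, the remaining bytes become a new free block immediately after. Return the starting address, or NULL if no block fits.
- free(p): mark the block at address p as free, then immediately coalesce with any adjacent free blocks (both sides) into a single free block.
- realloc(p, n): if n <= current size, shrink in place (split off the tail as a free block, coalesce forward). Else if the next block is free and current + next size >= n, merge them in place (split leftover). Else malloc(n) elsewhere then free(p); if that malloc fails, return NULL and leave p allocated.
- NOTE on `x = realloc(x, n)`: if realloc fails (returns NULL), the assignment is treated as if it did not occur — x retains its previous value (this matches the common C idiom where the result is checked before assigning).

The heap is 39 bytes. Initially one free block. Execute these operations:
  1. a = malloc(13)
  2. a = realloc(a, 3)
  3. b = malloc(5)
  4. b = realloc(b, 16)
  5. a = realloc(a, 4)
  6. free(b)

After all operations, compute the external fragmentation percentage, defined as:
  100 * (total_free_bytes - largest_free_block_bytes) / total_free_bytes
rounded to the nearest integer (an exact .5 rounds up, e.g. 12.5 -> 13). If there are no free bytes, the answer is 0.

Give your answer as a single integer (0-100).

Answer: 46

Derivation:
Op 1: a = malloc(13) -> a = 0; heap: [0-12 ALLOC][13-38 FREE]
Op 2: a = realloc(a, 3) -> a = 0; heap: [0-2 ALLOC][3-38 FREE]
Op 3: b = malloc(5) -> b = 3; heap: [0-2 ALLOC][3-7 ALLOC][8-38 FREE]
Op 4: b = realloc(b, 16) -> b = 3; heap: [0-2 ALLOC][3-18 ALLOC][19-38 FREE]
Op 5: a = realloc(a, 4) -> a = 19; heap: [0-2 FREE][3-18 ALLOC][19-22 ALLOC][23-38 FREE]
Op 6: free(b) -> (freed b); heap: [0-18 FREE][19-22 ALLOC][23-38 FREE]
Free blocks: [19 16] total_free=35 largest=19 -> 100*(35-19)/35 = 1600/35 ≈ 45.714 -> rounds to 46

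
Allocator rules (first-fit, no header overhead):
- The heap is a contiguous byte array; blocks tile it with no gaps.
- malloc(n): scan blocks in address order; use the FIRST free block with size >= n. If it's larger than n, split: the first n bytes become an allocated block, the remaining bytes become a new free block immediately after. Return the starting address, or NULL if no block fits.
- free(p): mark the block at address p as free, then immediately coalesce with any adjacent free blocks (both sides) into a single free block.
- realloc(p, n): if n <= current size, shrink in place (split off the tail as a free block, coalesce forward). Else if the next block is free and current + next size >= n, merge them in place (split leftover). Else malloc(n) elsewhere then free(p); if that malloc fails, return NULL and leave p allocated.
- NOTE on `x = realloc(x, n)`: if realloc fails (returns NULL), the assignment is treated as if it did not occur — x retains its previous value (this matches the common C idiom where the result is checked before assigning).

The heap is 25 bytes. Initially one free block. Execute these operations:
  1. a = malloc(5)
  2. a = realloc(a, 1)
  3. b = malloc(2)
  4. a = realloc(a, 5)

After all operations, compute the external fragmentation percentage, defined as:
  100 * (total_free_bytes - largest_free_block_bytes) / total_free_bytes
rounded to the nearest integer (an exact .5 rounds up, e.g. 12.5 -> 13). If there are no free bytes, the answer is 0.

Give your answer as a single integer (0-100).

Answer: 6

Derivation:
Op 1: a = malloc(5) -> a = 0; heap: [0-4 ALLOC][5-24 FREE]
Op 2: a = realloc(a, 1) -> a = 0; heap: [0-0 ALLOC][1-24 FREE]
Op 3: b = malloc(2) -> b = 1; heap: [0-0 ALLOC][1-2 ALLOC][3-24 FREE]
Op 4: a = realloc(a, 5) -> a = 3; heap: [0-0 FREE][1-2 ALLOC][3-7 ALLOC][8-24 FREE]
Free blocks: [1 17] total_free=18 largest=17 -> 100*(18-17)/18 = 100/18 ≈ 5.556 -> rounds to 6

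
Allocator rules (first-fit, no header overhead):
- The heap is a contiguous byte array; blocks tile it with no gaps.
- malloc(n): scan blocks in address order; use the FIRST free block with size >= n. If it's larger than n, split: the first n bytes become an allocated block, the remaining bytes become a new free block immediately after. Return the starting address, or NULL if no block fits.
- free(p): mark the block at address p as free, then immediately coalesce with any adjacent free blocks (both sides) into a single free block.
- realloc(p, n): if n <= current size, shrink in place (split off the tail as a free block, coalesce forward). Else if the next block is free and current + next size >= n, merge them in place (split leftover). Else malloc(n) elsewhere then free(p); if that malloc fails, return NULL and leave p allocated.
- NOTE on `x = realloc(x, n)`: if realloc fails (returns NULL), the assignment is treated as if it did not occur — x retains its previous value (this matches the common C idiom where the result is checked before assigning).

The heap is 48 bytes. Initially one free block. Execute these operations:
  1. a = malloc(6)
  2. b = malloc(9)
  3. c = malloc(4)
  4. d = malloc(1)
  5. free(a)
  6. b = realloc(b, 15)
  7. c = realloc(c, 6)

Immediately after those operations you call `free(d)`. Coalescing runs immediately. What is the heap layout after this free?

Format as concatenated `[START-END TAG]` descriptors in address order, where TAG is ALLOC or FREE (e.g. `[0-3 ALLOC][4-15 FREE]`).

Answer: [0-5 ALLOC][6-19 FREE][20-34 ALLOC][35-47 FREE]

Derivation:
Op 1: a = malloc(6) -> a = 0; heap: [0-5 ALLOC][6-47 FREE]
Op 2: b = malloc(9) -> b = 6; heap: [0-5 ALLOC][6-14 ALLOC][15-47 FREE]
Op 3: c = malloc(4) -> c = 15; heap: [0-5 ALLOC][6-14 ALLOC][15-18 ALLOC][19-47 FREE]
Op 4: d = malloc(1) -> d = 19; heap: [0-5 ALLOC][6-14 ALLOC][15-18 ALLOC][19-19 ALLOC][20-47 FREE]
Op 5: free(a) -> (freed a); heap: [0-5 FREE][6-14 ALLOC][15-18 ALLOC][19-19 ALLOC][20-47 FREE]
Op 6: b = realloc(b, 15) -> b = 20; heap: [0-14 FREE][15-18 ALLOC][19-19 ALLOC][20-34 ALLOC][35-47 FREE]
Op 7: c = realloc(c, 6) -> c = 0; heap: [0-5 ALLOC][6-18 FREE][19-19 ALLOC][20-34 ALLOC][35-47 FREE]
free(d): d = 19 -> block [19-19 ALLOC]; mark free, coalesce with adjacent free neighbors -> [0-5 ALLOC][6-19 FREE][20-34 ALLOC][35-47 FREE]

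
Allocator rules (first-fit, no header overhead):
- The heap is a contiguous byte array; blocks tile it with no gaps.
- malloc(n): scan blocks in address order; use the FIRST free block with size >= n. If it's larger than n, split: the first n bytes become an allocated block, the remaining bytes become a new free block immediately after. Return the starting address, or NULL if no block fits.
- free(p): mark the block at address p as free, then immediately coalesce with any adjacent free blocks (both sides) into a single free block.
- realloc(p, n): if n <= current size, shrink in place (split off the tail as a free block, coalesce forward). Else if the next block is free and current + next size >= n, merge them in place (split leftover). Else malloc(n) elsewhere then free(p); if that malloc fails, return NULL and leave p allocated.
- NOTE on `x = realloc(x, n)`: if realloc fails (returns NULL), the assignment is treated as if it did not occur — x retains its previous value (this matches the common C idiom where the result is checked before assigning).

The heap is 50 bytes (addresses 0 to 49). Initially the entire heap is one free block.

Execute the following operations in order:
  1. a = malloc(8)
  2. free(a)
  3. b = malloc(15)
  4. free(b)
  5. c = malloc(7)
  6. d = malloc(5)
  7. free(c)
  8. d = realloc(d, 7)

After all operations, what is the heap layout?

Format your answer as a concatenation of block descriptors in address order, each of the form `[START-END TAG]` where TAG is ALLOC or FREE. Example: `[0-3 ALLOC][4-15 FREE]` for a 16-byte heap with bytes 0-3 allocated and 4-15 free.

Answer: [0-6 FREE][7-13 ALLOC][14-49 FREE]

Derivation:
Op 1: a = malloc(8) -> a = 0; heap: [0-7 ALLOC][8-49 FREE]
Op 2: free(a) -> (freed a); heap: [0-49 FREE]
Op 3: b = malloc(15) -> b = 0; heap: [0-14 ALLOC][15-49 FREE]
Op 4: free(b) -> (freed b); heap: [0-49 FREE]
Op 5: c = malloc(7) -> c = 0; heap: [0-6 ALLOC][7-49 FREE]
Op 6: d = malloc(5) -> d = 7; heap: [0-6 ALLOC][7-11 ALLOC][12-49 FREE]
Op 7: free(c) -> (freed c); heap: [0-6 FREE][7-11 ALLOC][12-49 FREE]
Op 8: d = realloc(d, 7) -> d = 7; heap: [0-6 FREE][7-13 ALLOC][14-49 FREE]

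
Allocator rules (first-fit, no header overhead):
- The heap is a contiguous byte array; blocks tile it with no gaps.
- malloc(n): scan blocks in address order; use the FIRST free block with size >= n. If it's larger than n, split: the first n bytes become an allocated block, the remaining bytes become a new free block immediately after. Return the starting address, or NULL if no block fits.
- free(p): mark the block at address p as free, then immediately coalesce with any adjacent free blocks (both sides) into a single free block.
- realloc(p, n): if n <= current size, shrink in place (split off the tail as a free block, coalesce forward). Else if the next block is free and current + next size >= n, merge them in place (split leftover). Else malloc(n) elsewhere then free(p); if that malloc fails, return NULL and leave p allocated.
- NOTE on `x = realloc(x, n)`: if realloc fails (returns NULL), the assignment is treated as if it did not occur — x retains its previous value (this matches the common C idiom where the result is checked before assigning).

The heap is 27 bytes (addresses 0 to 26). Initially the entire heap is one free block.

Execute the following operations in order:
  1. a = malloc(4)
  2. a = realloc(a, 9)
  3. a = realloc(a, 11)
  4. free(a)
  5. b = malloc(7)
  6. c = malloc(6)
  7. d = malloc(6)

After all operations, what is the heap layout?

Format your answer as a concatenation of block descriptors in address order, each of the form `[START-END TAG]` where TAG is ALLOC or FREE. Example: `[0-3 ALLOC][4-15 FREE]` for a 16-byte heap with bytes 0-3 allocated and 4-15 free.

Op 1: a = malloc(4) -> a = 0; heap: [0-3 ALLOC][4-26 FREE]
Op 2: a = realloc(a, 9) -> a = 0; heap: [0-8 ALLOC][9-26 FREE]
Op 3: a = realloc(a, 11) -> a = 0; heap: [0-10 ALLOC][11-26 FREE]
Op 4: free(a) -> (freed a); heap: [0-26 FREE]
Op 5: b = malloc(7) -> b = 0; heap: [0-6 ALLOC][7-26 FREE]
Op 6: c = malloc(6) -> c = 7; heap: [0-6 ALLOC][7-12 ALLOC][13-26 FREE]
Op 7: d = malloc(6) -> d = 13; heap: [0-6 ALLOC][7-12 ALLOC][13-18 ALLOC][19-26 FREE]

Answer: [0-6 ALLOC][7-12 ALLOC][13-18 ALLOC][19-26 FREE]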